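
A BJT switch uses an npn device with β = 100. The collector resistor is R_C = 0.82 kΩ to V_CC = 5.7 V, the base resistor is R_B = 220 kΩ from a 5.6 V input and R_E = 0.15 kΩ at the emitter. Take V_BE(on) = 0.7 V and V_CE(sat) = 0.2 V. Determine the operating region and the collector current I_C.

Assume active. Base-emitter loop: I_B = (V_BB − V_BE)/(R_B + (β+1)R_E) = (5.6 − 0.7)/(220 + 101×0.15) = 0.0208 mA.
I_C = β·I_B = 100×0.0208 = 2.08 mA.
V_CE = V_CC − I_C·R_C − I_E·R_E = 5.7 − 2.08×0.82 − 2.1×0.15 = 3.68 V > V_CE(sat), so the active-region assumption holds.

active; I_C ≈ 2.1 mA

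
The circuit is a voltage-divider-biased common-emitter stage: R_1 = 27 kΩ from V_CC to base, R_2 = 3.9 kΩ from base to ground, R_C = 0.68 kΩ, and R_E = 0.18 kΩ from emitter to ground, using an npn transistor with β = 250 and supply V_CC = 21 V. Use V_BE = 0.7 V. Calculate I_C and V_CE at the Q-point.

I_C ≈ 10 mA, V_CE ≈ 12 V

Thevenize the base divider: V_Th = V_CC·R_2/(R_1+R_2) = 21×3.9/30.9 = 2.65 V, R_Th = R_1‖R_2 = 3.41 kΩ.
Base-emitter loop: V_Th = I_B·R_Th + V_BE + (β+1)I_B·R_E, so I_B = (2.65 − 0.7) / (3.41 + 251×0.18) = 0.0401 mA.
I_C = β·I_B = 250×0.0401 = 10 mA, and I_E = (β+1)I_B = 10.1 mA.
V_CE = V_CC − I_C·R_C − I_E·R_E = 21 − 10×0.68 − 10.1×0.18 = 12.4 V.
V_CE = 12.4 V > 0.2 V confirms active-region operation.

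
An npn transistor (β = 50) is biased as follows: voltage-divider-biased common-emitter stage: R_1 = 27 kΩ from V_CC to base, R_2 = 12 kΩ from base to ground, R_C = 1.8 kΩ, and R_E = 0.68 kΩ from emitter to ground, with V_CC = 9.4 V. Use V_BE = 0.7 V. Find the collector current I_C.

Thevenize the base divider: V_Th = V_CC·R_2/(R_1+R_2) = 9.4×12/39 = 2.89 V, R_Th = R_1‖R_2 = 8.31 kΩ.
Base-emitter loop: V_Th = I_B·R_Th + V_BE + (β+1)I_B·R_E, so I_B = (2.89 − 0.7) / (8.31 + 51×0.68) = 0.051 mA.
I_C = β·I_B = 50×0.051 = 2.55 mA, and I_E = (β+1)I_B = 2.6 mA.
V_CE = V_CC − I_C·R_C − I_E·R_E = 9.4 − 2.55×1.8 − 2.6×0.68 = 3.04 V.
V_CE = 3.04 V > 0.2 V confirms active-region operation.

I_C ≈ 2.5 mA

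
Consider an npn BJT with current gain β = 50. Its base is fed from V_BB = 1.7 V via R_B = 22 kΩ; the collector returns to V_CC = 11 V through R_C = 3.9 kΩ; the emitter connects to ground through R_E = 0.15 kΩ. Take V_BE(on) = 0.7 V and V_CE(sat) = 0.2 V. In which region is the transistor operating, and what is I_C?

Assume active. Base-emitter loop: I_B = (V_BB − V_BE)/(R_B + (β+1)R_E) = (1.7 − 0.7)/(22 + 51×0.15) = 0.0337 mA.
I_C = β·I_B = 50×0.0337 = 1.69 mA.
V_CE = V_CC − I_C·R_C − I_E·R_E = 11 − 1.69×3.9 − 1.72×0.15 = 4.17 V > V_CE(sat), so the active-region assumption holds.

active; I_C ≈ 1.7 mA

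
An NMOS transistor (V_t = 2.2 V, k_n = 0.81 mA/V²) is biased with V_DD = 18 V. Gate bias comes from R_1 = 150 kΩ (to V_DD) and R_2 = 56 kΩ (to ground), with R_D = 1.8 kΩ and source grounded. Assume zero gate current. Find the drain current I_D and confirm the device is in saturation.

I_D ≈ 2.9 mA

V_G = V_DD·R_2/(R_1+R_2) = 18×56/206 = 4.89 V. With the source grounded, V_GS = V_G = 4.89 V.
Assume saturation: I_D = (k_n/2)(V_GS − V_t)² = (0.81/2)×(4.89 − 2.2)² = 0.405×2.69² = 2.94 mA.
V_DS = V_DD − I_D·R_D = 18 − 2.94×1.8 = 12.7 V.
Saturation requires V_DS ≥ V_GS − V_t = 2.69 V; 12.7 ≥ 2.69 ✓.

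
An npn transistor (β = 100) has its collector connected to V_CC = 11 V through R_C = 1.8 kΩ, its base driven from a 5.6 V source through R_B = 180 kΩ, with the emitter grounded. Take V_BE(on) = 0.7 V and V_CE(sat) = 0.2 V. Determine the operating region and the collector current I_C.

active; I_C ≈ 2.7 mA

Assume active. Base-emitter loop: I_B = (V_BB − V_BE)/R_B = (5.6 − 0.7)/180 = 0.0272 mA.
I_C = β·I_B = 100×0.0272 = 2.72 mA.
V_CE = V_CC − I_C·R_C = 11 − 2.72×1.8 = 6.1 V > V_CE(sat), so the active-region assumption holds.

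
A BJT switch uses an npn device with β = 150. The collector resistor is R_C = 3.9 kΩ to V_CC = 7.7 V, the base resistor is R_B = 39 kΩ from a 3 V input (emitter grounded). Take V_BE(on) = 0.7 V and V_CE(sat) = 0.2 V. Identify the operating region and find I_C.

saturation; I_C ≈ 1.9 mA

Assume active: I_B = (3 − 0.7)/39 = 0.059 mA, giving I_C = β·I_B = 8.85 mA.
But then V_CE = 7.7 − 8.85×3.9 = -26.8 V < V_CE(sat) = 0.2 V — impossible in the active region.
So the transistor is saturated. With V_CE = 0.2 V, I_C = (V_CC − 0.2)/R_C = 7.5/3.9 = 1.92 mA.
Check: β·I_B = 8.85 mA > I_C = 1.92 mA, confirming saturation.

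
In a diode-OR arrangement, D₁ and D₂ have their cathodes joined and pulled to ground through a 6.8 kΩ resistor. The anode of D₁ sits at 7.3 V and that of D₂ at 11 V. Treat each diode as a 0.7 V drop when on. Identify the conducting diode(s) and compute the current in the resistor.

Only D₂ conducts; I_R ≈ 1.5 mA

Assume both conduct. Then node N would need to be at both 7.3−0.7 = 6.6 V and 11−0.7 = 10.3 V, which is impossible.
Assume only D₂ conducts: V_N = 11 − 0.7 = 10.3 V, so I_R = 10.3/6.8 = 1.51 mA.
Check D₁: its anode-to-cathode voltage is 7.3 − 10.3 = -3 V < 0.7 V, so it is off. The assumption is consistent.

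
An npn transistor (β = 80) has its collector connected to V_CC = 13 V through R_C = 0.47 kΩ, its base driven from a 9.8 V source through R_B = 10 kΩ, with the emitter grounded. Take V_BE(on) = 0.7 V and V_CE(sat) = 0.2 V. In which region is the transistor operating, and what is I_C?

Assume active: I_B = (9.8 − 0.7)/10 = 0.91 mA, giving I_C = β·I_B = 72.8 mA.
But then V_CE = 13 − 72.8×0.47 = -21.2 V < V_CE(sat) = 0.2 V — impossible in the active region.
So the transistor is saturated. With V_CE = 0.2 V, I_C = (V_CC − 0.2)/R_C = 12.8/0.47 = 27.2 mA.
Check: β·I_B = 72.8 mA > I_C = 27.2 mA, confirming saturation.

saturation; I_C ≈ 27 mA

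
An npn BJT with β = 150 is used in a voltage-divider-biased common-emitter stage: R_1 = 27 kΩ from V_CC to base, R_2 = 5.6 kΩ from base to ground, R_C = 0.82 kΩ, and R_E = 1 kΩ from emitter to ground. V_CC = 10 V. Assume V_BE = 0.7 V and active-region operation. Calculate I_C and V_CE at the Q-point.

I_C ≈ 0.98 mA, V_CE ≈ 8.2 V

Thevenize the base divider: V_Th = V_CC·R_2/(R_1+R_2) = 10×5.6/32.6 = 1.72 V, R_Th = R_1‖R_2 = 4.64 kΩ.
Base-emitter loop: V_Th = I_B·R_Th + V_BE + (β+1)I_B·R_E, so I_B = (1.72 − 0.7) / (4.64 + 151×1) = 0.00654 mA.
I_C = β·I_B = 150×0.00654 = 0.981 mA, and I_E = (β+1)I_B = 0.987 mA.
V_CE = V_CC − I_C·R_C − I_E·R_E = 10 − 0.981×0.82 − 0.987×1 = 8.21 V.
V_CE = 8.21 V > 0.2 V confirms active-region operation.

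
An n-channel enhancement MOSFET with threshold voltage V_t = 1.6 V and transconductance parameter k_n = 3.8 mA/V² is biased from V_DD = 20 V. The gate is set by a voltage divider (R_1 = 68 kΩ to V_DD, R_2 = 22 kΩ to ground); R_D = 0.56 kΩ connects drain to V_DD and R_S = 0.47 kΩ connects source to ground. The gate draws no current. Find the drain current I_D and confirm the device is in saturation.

V_G = V_DD·R_2/(R_1+R_2) = 20×22/90 = 4.89 V.
Assume saturation: I_D = (k_n/2)(V_GS − V_t)² with V_GS = V_G − I_D·R_S = 4.89 − 0.47·I_D.
Substituting gives 0.42·I_D² − 6.87·I_D + 20.6 = 0, with roots I_D = 3.94 or 12.4 mA.
The root I_D = 12.4 mA gives V_GS = -0.959 V ≤ V_t, so take I_D = 3.94 mA.
Then V_GS = 3.04 V and V_DS = V_DD − I_D(R_D+R_S) = 20 − 3.94×1.03 = 15.9 V.
Saturation requires V_DS ≥ V_GS − V_t = 1.44 V; 15.9 ≥ 1.44 ✓.

I_D ≈ 3.9 mA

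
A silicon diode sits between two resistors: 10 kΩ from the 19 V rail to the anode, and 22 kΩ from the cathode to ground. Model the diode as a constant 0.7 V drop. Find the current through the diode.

I ≈ 0.57 mA

The two resistors are in series with the diode, so KVL gives 19 = I·10 + 0.7 + I·22.
I = (19 − 0.7) / (10 + 22) kΩ = 18.3 / 32 = 0.572 mA.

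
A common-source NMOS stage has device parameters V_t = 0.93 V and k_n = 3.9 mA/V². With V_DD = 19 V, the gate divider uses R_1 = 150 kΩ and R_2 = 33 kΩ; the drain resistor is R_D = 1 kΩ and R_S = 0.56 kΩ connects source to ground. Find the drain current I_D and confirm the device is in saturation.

V_G = V_DD·R_2/(R_1+R_2) = 19×33/183 = 3.43 V.
Assume saturation: I_D = (k_n/2)(V_GS − V_t)² with V_GS = V_G − I_D·R_S = 3.43 − 0.56·I_D.
Substituting gives 0.612·I_D² − 6.45·I_D + 12.2 = 0, with roots I_D = 2.45 or 8.1 mA.
The root I_D = 8.1 mA gives V_GS = -1.11 V ≤ V_t, so take I_D = 2.45 mA.
Then V_GS = 2.05 V and V_DS = V_DD − I_D(R_D+R_S) = 19 − 2.45×1.56 = 15.2 V.
Saturation requires V_DS ≥ V_GS − V_t = 1.12 V; 15.2 ≥ 1.12 ✓.

I_D ≈ 2.5 mA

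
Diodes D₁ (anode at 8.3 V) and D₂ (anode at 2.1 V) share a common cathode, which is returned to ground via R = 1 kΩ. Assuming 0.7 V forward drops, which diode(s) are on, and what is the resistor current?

Assume both conduct. Then node N would need to be at both 8.3−0.7 = 7.6 V and 2.1−0.7 = 1.4 V, which is impossible.
Assume only D₁ conducts: V_N = 8.3 − 0.7 = 7.6 V, so I_R = 7.6/1 = 7.6 mA.
Check D₂: its anode-to-cathode voltage is 2.1 − 7.6 = -5.5 V < 0.7 V, so it is off. The assumption is consistent.

Only D₁ conducts; I_R ≈ 7.6 mA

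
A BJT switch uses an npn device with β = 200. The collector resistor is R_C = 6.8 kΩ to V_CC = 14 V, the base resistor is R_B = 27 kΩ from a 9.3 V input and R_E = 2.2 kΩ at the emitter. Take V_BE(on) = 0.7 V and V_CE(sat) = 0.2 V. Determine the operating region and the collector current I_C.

Assume active: I_B = (9.3 − 0.7)/(27 + 201×2.2) = 0.0183 mA, I_C = β·I_B = 3.67 mA.
Then V_CE = 14 − 3.67×6.8 − 3.68×2.2 = -19 V < 0.2 V — the active assumption fails.
Re-solve with V_CE = 0.2 V. KCL at the emitter: V_E/R_E = (V_BB−0.7−V_E)/R_B + (V_CC−0.2−V_E)/R_C, giving V_E = 3.68 V.
I_C = (V_CC − 0.2 − V_E)/R_C = (13.8 − 3.68)/6.8 = 1.49 mA.
Check: I_B = (8.6 − 3.68)/27 = 0.182 mA, and β·I_B = 36.5 mA > I_C, confirming saturation.

saturation; I_C ≈ 1.5 mA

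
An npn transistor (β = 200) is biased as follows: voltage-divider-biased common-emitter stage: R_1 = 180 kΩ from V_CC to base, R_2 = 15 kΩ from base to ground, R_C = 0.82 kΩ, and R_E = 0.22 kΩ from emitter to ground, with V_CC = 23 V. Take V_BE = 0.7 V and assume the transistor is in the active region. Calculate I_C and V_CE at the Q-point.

I_C ≈ 3.7 mA, V_CE ≈ 19 V

Thevenize the base divider: V_Th = V_CC·R_2/(R_1+R_2) = 23×15/195 = 1.77 V, R_Th = R_1‖R_2 = 13.8 kΩ.
Base-emitter loop: V_Th = I_B·R_Th + V_BE + (β+1)I_B·R_E, so I_B = (1.77 − 0.7) / (13.8 + 201×0.22) = 0.0184 mA.
I_C = β·I_B = 200×0.0184 = 3.68 mA, and I_E = (β+1)I_B = 3.7 mA.
V_CE = V_CC − I_C·R_C − I_E·R_E = 23 − 3.68×0.82 − 3.7×0.22 = 19.2 V.
V_CE = 19.2 V > 0.2 V confirms active-region operation.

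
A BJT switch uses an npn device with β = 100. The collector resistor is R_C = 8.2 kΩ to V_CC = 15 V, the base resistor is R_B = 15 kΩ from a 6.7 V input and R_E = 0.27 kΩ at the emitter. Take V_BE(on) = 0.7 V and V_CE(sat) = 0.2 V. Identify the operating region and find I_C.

saturation; I_C ≈ 1.7 mA

Assume active: I_B = (6.7 − 0.7)/(15 + 101×0.27) = 0.142 mA, I_C = β·I_B = 14.2 mA.
Then V_CE = 15 − 14.2×8.2 − 14.3×0.27 = -105 V < 0.2 V — the active assumption fails.
Re-solve with V_CE = 0.2 V. KCL at the emitter: V_E/R_E = (V_BB−0.7−V_E)/R_B + (V_CC−0.2−V_E)/R_C, giving V_E = 0.566 V.
I_C = (V_CC − 0.2 − V_E)/R_C = (14.8 − 0.566)/8.2 = 1.74 mA.
Check: I_B = (6 − 0.566)/15 = 0.362 mA, and β·I_B = 36.2 mA > I_C, confirming saturation.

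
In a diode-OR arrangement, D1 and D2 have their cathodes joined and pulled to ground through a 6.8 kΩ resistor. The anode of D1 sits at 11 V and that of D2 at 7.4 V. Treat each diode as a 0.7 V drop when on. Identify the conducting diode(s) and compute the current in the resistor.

Only D1 conducts; I_R ≈ 1.5 mA

Assume both conduct. Then node N would need to be at both 11−0.7 = 10.3 V and 7.4−0.7 = 6.7 V, which is impossible.
Assume only D1 conducts: V_N = 11 − 0.7 = 10.3 V, so I_R = 10.3/6.8 = 1.51 mA.
Check D2: its anode-to-cathode voltage is 7.4 − 10.3 = -2.9 V < 0.7 V, so it is off. The assumption is consistent.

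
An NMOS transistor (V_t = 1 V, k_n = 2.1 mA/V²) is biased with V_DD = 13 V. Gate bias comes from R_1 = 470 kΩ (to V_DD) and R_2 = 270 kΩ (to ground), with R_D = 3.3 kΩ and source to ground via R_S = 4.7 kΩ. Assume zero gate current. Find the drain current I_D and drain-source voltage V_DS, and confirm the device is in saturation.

I_D ≈ 0.63 mA, V_DS ≈ 7.9 V

V_G = V_DD·R_2/(R_1+R_2) = 13×270/740 = 4.74 V.
Assume saturation: I_D = (k_n/2)(V_GS − V_t)² with V_GS = V_G − I_D·R_S = 4.74 − 4.7·I_D.
Substituting gives 23.2·I_D² − 37.9·I_D + 14.7 = 0, with roots I_D = 0.631 or 1 mA.
The root I_D = 1 mA gives V_GS = 0.0219 V ≤ V_t, so take I_D = 0.631 mA.
Then V_GS = 1.78 V and V_DS = V_DD − I_D(R_D+R_S) = 13 − 0.631×8 = 7.95 V.
Saturation requires V_DS ≥ V_GS − V_t = 0.775 V; 7.95 ≥ 0.775 ✓.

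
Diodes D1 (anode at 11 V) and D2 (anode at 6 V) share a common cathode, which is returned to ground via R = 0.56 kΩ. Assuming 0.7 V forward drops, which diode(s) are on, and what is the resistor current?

Only D1 conducts; I_R ≈ 18 mA

Assume both conduct. Then node N would need to be at both 11−0.7 = 10.3 V and 6−0.7 = 5.3 V, which is impossible.
Assume only D1 conducts: V_N = 11 − 0.7 = 10.3 V, so I_R = 10.3/0.56 = 18.4 mA.
Check D2: its anode-to-cathode voltage is 6 − 10.3 = -4.3 V < 0.7 V, so it is off. The assumption is consistent.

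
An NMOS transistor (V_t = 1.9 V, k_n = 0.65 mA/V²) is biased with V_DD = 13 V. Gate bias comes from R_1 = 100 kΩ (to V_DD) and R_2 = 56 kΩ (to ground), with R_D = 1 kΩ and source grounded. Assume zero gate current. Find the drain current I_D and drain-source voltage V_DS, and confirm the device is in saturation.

I_D ≈ 2.5 mA, V_DS ≈ 11 V

V_G = V_DD·R_2/(R_1+R_2) = 13×56/156 = 4.67 V. With the source grounded, V_GS = V_G = 4.67 V.
Assume saturation: I_D = (k_n/2)(V_GS − V_t)² = (0.65/2)×(4.67 − 1.9)² = 0.325×2.77² = 2.49 mA.
V_DS = V_DD − I_D·R_D = 13 − 2.49×1 = 10.5 V.
Saturation requires V_DS ≥ V_GS − V_t = 2.77 V; 10.5 ≥ 2.77 ✓.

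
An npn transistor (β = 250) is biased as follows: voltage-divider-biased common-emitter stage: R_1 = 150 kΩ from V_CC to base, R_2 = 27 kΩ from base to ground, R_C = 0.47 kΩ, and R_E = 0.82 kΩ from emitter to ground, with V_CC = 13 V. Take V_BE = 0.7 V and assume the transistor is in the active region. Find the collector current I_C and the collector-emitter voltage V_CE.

Thevenize the base divider: V_Th = V_CC·R_2/(R_1+R_2) = 13×27/177 = 1.98 V, R_Th = R_1‖R_2 = 22.9 kΩ.
Base-emitter loop: V_Th = I_B·R_Th + V_BE + (β+1)I_B·R_E, so I_B = (1.98 − 0.7) / (22.9 + 251×0.82) = 0.00561 mA.
I_C = β·I_B = 250×0.00561 = 1.4 mA, and I_E = (β+1)I_B = 1.41 mA.
V_CE = V_CC − I_C·R_C − I_E·R_E = 13 − 1.4×0.47 − 1.41×0.82 = 11.2 V.
V_CE = 11.2 V > 0.2 V confirms active-region operation.

I_C ≈ 1.4 mA, V_CE ≈ 11 V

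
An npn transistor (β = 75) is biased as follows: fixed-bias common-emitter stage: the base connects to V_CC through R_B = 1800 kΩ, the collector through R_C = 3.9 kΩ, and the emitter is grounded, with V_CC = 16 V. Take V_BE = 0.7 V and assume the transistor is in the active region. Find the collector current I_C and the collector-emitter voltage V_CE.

I_C ≈ 0.64 mA, V_CE ≈ 14 V

Base loop: V_CC = I_B·R_B + V_BE, so I_B = (16 − 0.7)/1800 kΩ = 0.0085 mA.
In the active region I_C = β·I_B = 75 × 0.0085 = 0.638 mA.
Collector loop: V_CE = V_CC − I_C·R_C = 16 − 0.638×3.9 = 13.5 V.
Since V_CE = 13.5 V > V_CE(sat) ≈ 0.2 V, the transistor is in the active region as assumed.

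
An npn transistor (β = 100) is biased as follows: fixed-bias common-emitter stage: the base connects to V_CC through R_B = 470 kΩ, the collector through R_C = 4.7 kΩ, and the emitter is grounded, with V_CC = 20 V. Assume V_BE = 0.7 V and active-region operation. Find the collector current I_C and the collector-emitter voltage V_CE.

Base loop: V_CC = I_B·R_B + V_BE, so I_B = (20 − 0.7)/470 kΩ = 0.0411 mA.
In the active region I_C = β·I_B = 100 × 0.0411 = 4.11 mA.
Collector loop: V_CE = V_CC − I_C·R_C = 20 − 4.11×4.7 = 0.7 V.
Since V_CE = 0.7 V > V_CE(sat) ≈ 0.2 V, the transistor is in the active region as assumed.

I_C ≈ 4.1 mA, V_CE ≈ 0.7 V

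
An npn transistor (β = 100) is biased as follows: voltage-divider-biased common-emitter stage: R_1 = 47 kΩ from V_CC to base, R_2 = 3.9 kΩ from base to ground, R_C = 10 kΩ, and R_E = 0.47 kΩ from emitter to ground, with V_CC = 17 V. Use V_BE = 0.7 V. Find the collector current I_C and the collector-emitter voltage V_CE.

Thevenize the base divider: V_Th = V_CC·R_2/(R_1+R_2) = 17×3.9/50.9 = 1.3 V, R_Th = R_1‖R_2 = 3.6 kΩ.
Base-emitter loop: V_Th = I_B·R_Th + V_BE + (β+1)I_B·R_E, so I_B = (1.3 − 0.7) / (3.6 + 101×0.47) = 0.0118 mA.
I_C = β·I_B = 100×0.0118 = 1.18 mA, and I_E = (β+1)I_B = 1.19 mA.
V_CE = V_CC − I_C·R_C − I_E·R_E = 17 − 1.18×10 − 1.19×0.47 = 4.64 V.
V_CE = 4.64 V > 0.2 V confirms active-region operation.

I_C ≈ 1.2 mA, V_CE ≈ 4.6 V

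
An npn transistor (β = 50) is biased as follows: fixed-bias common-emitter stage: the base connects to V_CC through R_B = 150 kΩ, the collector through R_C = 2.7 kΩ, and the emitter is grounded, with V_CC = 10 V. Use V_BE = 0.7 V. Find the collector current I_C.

I_C ≈ 3.1 mA

Base loop: V_CC = I_B·R_B + V_BE, so I_B = (10 − 0.7)/150 kΩ = 0.062 mA.
In the active region I_C = β·I_B = 50 × 0.062 = 3.1 mA.
Collector loop: V_CE = V_CC − I_C·R_C = 10 − 3.1×2.7 = 1.63 V.
Since V_CE = 1.63 V > V_CE(sat) ≈ 0.2 V, the transistor is in the active region as assumed.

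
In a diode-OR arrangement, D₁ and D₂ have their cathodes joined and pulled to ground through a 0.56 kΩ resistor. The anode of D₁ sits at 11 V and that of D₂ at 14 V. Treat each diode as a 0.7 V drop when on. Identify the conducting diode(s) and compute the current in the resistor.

Only D₂ conducts; I_R ≈ 24 mA

Assume both conduct. Then node N would need to be at both 11−0.7 = 10.3 V and 14−0.7 = 13.3 V, which is impossible.
Assume only D₂ conducts: V_N = 14 − 0.7 = 13.3 V, so I_R = 13.3/0.56 = 23.8 mA.
Check D₁: its anode-to-cathode voltage is 11 − 13.3 = -2.3 V < 0.7 V, so it is off. The assumption is consistent.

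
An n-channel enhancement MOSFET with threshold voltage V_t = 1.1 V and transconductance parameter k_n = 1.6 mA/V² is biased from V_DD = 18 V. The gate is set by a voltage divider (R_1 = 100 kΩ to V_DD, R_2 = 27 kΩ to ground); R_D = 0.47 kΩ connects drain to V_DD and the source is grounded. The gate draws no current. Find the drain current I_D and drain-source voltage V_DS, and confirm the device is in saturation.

V_G = V_DD·R_2/(R_1+R_2) = 18×27/127 = 3.83 V. With the source grounded, V_GS = V_G = 3.83 V.
Assume saturation: I_D = (k_n/2)(V_GS − V_t)² = (1.6/2)×(3.83 − 1.1)² = 0.8×2.73² = 5.95 mA.
V_DS = V_DD − I_D·R_D = 18 − 5.95×0.47 = 15.2 V.
Saturation requires V_DS ≥ V_GS − V_t = 2.73 V; 15.2 ≥ 2.73 ✓.

I_D ≈ 5.9 mA, V_DS ≈ 15 V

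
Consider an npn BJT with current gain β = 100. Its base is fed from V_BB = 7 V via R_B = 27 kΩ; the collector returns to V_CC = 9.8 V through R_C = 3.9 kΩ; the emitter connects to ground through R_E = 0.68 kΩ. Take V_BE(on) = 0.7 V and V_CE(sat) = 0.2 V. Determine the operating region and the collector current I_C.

Assume active: I_B = (7 − 0.7)/(27 + 101×0.68) = 0.0658 mA, I_C = β·I_B = 6.58 mA.
Then V_CE = 9.8 − 6.58×3.9 − 6.65×0.68 = -20.4 V < 0.2 V — the active assumption fails.
Re-solve with V_CE = 0.2 V. KCL at the emitter: V_E/R_E = (V_BB−0.7−V_E)/R_B + (V_CC−0.2−V_E)/R_C, giving V_E = 1.53 V.
I_C = (V_CC − 0.2 − V_E)/R_C = (9.6 − 1.53)/3.9 = 2.07 mA.
Check: I_B = (6.3 − 1.53)/27 = 0.177 mA, and β·I_B = 17.7 mA > I_C, confirming saturation.

saturation; I_C ≈ 2.1 mA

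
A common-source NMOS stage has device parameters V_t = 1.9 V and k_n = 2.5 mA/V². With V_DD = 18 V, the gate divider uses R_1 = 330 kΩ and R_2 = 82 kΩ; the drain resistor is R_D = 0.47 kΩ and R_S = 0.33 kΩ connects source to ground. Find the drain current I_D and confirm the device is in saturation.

V_G = V_DD·R_2/(R_1+R_2) = 18×82/412 = 3.58 V.
Assume saturation: I_D = (k_n/2)(V_GS − V_t)² with V_GS = V_G − I_D·R_S = 3.58 − 0.33·I_D.
Substituting gives 0.136·I_D² − 2.39·I_D + 3.54 = 0, with roots I_D = 1.63 or 15.9 mA.
The root I_D = 15.9 mA gives V_GS = -1.67 V ≤ V_t, so take I_D = 1.63 mA.
Then V_GS = 3.04 V and V_DS = V_DD − I_D(R_D+R_S) = 18 − 1.63×0.8 = 16.7 V.
Saturation requires V_DS ≥ V_GS − V_t = 1.14 V; 16.7 ≥ 1.14 ✓.

I_D ≈ 1.6 mA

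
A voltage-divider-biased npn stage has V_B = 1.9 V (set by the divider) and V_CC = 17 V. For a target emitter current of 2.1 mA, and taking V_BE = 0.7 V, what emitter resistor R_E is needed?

R_E ≈ 0.57 kΩ

V_E = V_B − V_BE = 1.9 − 0.7 = 1.2 V.
R_E = V_E / I_E = 1.2 / 2.1 = 0.571 kΩ.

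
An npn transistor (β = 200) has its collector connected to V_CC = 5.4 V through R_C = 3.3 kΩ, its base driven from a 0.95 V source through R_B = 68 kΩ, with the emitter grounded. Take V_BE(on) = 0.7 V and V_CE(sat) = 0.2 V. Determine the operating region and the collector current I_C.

active; I_C ≈ 0.74 mA

Assume active. Base-emitter loop: I_B = (V_BB − V_BE)/R_B = (0.95 − 0.7)/68 = 0.00368 mA.
I_C = β·I_B = 200×0.00368 = 0.735 mA.
V_CE = V_CC − I_C·R_C = 5.4 − 0.735×3.3 = 2.97 V > V_CE(sat), so the active-region assumption holds.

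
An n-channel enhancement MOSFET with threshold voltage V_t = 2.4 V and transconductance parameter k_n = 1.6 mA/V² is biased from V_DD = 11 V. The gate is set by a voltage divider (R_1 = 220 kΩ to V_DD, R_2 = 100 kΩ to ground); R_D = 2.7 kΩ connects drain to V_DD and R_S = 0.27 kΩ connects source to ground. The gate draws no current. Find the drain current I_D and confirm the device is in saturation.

V_G = V_DD·R_2/(R_1+R_2) = 11×100/320 = 3.44 V.
Assume saturation: I_D = (k_n/2)(V_GS − V_t)² with V_GS = V_G − I_D·R_S = 3.44 − 0.27·I_D.
Substituting gives 0.0583·I_D² − 1.45·I_D + 0.861 = 0, with roots I_D = 0.61 or 24.2 mA.
The root I_D = 24.2 mA gives V_GS = -3.1 V ≤ V_t, so take I_D = 0.61 mA.
Then V_GS = 3.27 V and V_DS = V_DD − I_D(R_D+R_S) = 11 − 0.61×2.97 = 9.19 V.
Saturation requires V_DS ≥ V_GS − V_t = 0.873 V; 9.19 ≥ 0.873 ✓.

I_D ≈ 0.61 mA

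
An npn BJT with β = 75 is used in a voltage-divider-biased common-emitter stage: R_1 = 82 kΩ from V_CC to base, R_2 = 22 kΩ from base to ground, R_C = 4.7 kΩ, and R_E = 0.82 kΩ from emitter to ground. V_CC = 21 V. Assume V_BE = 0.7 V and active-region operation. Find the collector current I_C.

I_C ≈ 3.5 mA

Thevenize the base divider: V_Th = V_CC·R_2/(R_1+R_2) = 21×22/104 = 4.44 V, R_Th = R_1‖R_2 = 17.3 kΩ.
Base-emitter loop: V_Th = I_B·R_Th + V_BE + (β+1)I_B·R_E, so I_B = (4.44 − 0.7) / (17.3 + 76×0.82) = 0.047 mA.
I_C = β·I_B = 75×0.047 = 3.52 mA, and I_E = (β+1)I_B = 3.57 mA.
V_CE = V_CC − I_C·R_C − I_E·R_E = 21 − 3.52×4.7 − 3.57×0.82 = 1.51 V.
V_CE = 1.51 V > 0.2 V confirms active-region operation.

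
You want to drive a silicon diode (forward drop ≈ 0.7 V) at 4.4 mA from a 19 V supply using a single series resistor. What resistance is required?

The resistor drops V_S − V_D = 19 − 0.7 = 18.3 V at 4.4 mA.
R = 18.3 V / 4.4 mA = 4.16 kΩ.

R ≈ 4.2 kΩ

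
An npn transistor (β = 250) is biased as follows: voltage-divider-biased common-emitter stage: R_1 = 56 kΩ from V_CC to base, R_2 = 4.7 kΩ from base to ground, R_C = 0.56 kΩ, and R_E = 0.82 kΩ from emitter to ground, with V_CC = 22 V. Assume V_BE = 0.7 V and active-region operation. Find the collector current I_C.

Thevenize the base divider: V_Th = V_CC·R_2/(R_1+R_2) = 22×4.7/60.7 = 1.7 V, R_Th = R_1‖R_2 = 4.34 kΩ.
Base-emitter loop: V_Th = I_B·R_Th + V_BE + (β+1)I_B·R_E, so I_B = (1.7 − 0.7) / (4.34 + 251×0.82) = 0.00477 mA.
I_C = β·I_B = 250×0.00477 = 1.19 mA, and I_E = (β+1)I_B = 1.2 mA.
V_CE = V_CC − I_C·R_C − I_E·R_E = 22 − 1.19×0.56 − 1.2×0.82 = 20.3 V.
V_CE = 20.3 V > 0.2 V confirms active-region operation.

I_C ≈ 1.2 mA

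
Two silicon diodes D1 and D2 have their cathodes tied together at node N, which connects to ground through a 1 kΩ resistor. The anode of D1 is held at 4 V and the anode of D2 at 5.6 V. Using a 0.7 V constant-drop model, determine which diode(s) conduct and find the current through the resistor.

Assume both conduct. Then node N would need to be at both 4−0.7 = 3.3 V and 5.6−0.7 = 4.9 V, which is impossible.
Assume only D2 conducts: V_N = 5.6 − 0.7 = 4.9 V, so I_R = 4.9/1 = 4.9 mA.
Check D1: its anode-to-cathode voltage is 4 − 4.9 = -0.9 V < 0.7 V, so it is off. The assumption is consistent.

Only D2 conducts; I_R ≈ 4.9 mA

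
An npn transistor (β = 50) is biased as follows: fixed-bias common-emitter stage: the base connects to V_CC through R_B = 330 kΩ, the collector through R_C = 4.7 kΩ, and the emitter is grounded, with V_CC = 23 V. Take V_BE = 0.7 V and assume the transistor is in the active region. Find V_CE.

V_CE ≈ 7.1 V

Base loop: V_CC = I_B·R_B + V_BE, so I_B = (23 − 0.7)/330 kΩ = 0.0676 mA.
In the active region I_C = β·I_B = 50 × 0.0676 = 3.38 mA.
Collector loop: V_CE = V_CC − I_C·R_C = 23 − 3.38×4.7 = 7.12 V.
Since V_CE = 7.12 V > V_CE(sat) ≈ 0.2 V, the transistor is in the active region as assumed.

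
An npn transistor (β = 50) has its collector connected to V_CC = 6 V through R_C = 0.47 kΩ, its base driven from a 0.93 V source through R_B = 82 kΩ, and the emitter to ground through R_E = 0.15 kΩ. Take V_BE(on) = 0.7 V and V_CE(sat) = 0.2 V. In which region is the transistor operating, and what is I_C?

active; I_C ≈ 0.13 mA

Assume active. Base-emitter loop: I_B = (V_BB − V_BE)/(R_B + (β+1)R_E) = (0.93 − 0.7)/(82 + 51×0.15) = 0.00257 mA.
I_C = β·I_B = 50×0.00257 = 0.128 mA.
V_CE = V_CC − I_C·R_C − I_E·R_E = 6 − 0.128×0.47 − 0.131×0.15 = 5.92 V > V_CE(sat), so the active-region assumption holds.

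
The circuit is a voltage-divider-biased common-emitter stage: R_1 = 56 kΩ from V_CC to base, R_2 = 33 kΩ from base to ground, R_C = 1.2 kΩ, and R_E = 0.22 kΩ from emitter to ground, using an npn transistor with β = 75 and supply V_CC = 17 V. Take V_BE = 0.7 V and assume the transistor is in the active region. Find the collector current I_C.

I_C ≈ 11 mA

Thevenize the base divider: V_Th = V_CC·R_2/(R_1+R_2) = 17×33/89 = 6.3 V, R_Th = R_1‖R_2 = 20.8 kΩ.
Base-emitter loop: V_Th = I_B·R_Th + V_BE + (β+1)I_B·R_E, so I_B = (6.3 − 0.7) / (20.8 + 76×0.22) = 0.149 mA.
I_C = β·I_B = 75×0.149 = 11.2 mA, and I_E = (β+1)I_B = 11.4 mA.
V_CE = V_CC − I_C·R_C − I_E·R_E = 17 − 11.2×1.2 − 11.4×0.22 = 1.05 V.
V_CE = 1.05 V > 0.2 V confirms active-region operation.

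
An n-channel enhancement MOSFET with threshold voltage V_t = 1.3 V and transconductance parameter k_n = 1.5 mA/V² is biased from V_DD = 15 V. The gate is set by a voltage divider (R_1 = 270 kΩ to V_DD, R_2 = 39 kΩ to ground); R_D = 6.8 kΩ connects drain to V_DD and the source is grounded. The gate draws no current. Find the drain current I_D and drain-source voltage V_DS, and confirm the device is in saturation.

V_G = V_DD·R_2/(R_1+R_2) = 15×39/309 = 1.89 V. With the source grounded, V_GS = V_G = 1.89 V.
Assume saturation: I_D = (k_n/2)(V_GS − V_t)² = (1.5/2)×(1.89 − 1.3)² = 0.75×0.593² = 0.264 mA.
V_DS = V_DD − I_D·R_D = 15 − 0.264×6.8 = 13.2 V.
Saturation requires V_DS ≥ V_GS − V_t = 0.593 V; 13.2 ≥ 0.593 ✓.

I_D ≈ 0.26 mA, V_DS ≈ 13 V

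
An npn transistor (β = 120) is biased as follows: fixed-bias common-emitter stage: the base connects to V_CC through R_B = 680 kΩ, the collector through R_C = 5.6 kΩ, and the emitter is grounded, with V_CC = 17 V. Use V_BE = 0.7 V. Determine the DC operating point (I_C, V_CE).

Base loop: V_CC = I_B·R_B + V_BE, so I_B = (17 − 0.7)/680 kΩ = 0.024 mA.
In the active region I_C = β·I_B = 120 × 0.024 = 2.88 mA.
Collector loop: V_CE = V_CC − I_C·R_C = 17 − 2.88×5.6 = 0.892 V.
Since V_CE = 0.892 V > V_CE(sat) ≈ 0.2 V, the transistor is in the active region as assumed.

I_C ≈ 2.9 mA, V_CE ≈ 0.89 V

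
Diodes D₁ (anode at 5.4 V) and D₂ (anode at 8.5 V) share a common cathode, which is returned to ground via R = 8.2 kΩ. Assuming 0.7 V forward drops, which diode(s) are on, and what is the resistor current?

Only D₂ conducts; I_R ≈ 0.95 mA

Assume both conduct. Then node N would need to be at both 5.4−0.7 = 4.7 V and 8.5−0.7 = 7.8 V, which is impossible.
Assume only D₂ conducts: V_N = 8.5 − 0.7 = 7.8 V, so I_R = 7.8/8.2 = 0.951 mA.
Check D₁: its anode-to-cathode voltage is 5.4 − 7.8 = -2.4 V < 0.7 V, so it is off. The assumption is consistent.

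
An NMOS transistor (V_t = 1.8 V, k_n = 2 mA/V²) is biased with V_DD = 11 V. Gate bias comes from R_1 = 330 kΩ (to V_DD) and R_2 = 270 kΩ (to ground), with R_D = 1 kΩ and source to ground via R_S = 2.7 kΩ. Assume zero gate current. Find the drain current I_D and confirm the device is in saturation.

V_G = V_DD·R_2/(R_1+R_2) = 11×270/600 = 4.95 V.
Assume saturation: I_D = (k_n/2)(V_GS − V_t)² with V_GS = V_G − I_D·R_S = 4.95 − 2.7·I_D.
Substituting gives 7.29·I_D² − 18·I_D + 9.92 = 0, with roots I_D = 0.829 or 1.64 mA.
The root I_D = 1.64 mA gives V_GS = 0.519 V ≤ V_t, so take I_D = 0.829 mA.
Then V_GS = 2.71 V and V_DS = V_DD − I_D(R_D+R_S) = 11 − 0.829×3.7 = 7.93 V.
Saturation requires V_DS ≥ V_GS − V_t = 0.911 V; 7.93 ≥ 0.911 ✓.

I_D ≈ 0.83 mA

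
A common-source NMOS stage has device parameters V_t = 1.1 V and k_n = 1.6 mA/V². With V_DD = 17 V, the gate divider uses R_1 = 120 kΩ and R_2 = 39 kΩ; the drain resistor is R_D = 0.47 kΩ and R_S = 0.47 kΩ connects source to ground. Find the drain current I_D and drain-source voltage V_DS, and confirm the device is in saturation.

I_D ≈ 2.7 mA, V_DS ≈ 15 V

V_G = V_DD·R_2/(R_1+R_2) = 17×39/159 = 4.17 V.
Assume saturation: I_D = (k_n/2)(V_GS − V_t)² with V_GS = V_G − I_D·R_S = 4.17 − 0.47·I_D.
Substituting gives 0.177·I_D² − 3.31·I_D + 7.54 = 0, with roots I_D = 2.66 or 16.1 mA.
The root I_D = 16.1 mA gives V_GS = -3.38 V ≤ V_t, so take I_D = 2.66 mA.
Then V_GS = 2.92 V and V_DS = V_DD − I_D(R_D+R_S) = 17 − 2.66×0.94 = 14.5 V.
Saturation requires V_DS ≥ V_GS − V_t = 1.82 V; 14.5 ≥ 1.82 ✓.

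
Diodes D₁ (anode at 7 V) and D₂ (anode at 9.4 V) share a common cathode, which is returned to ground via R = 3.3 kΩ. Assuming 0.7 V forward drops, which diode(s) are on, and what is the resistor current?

Only D₂ conducts; I_R ≈ 2.6 mA

Assume both conduct. Then node N would need to be at both 7−0.7 = 6.3 V and 9.4−0.7 = 8.7 V, which is impossible.
Assume only D₂ conducts: V_N = 9.4 − 0.7 = 8.7 V, so I_R = 8.7/3.3 = 2.64 mA.
Check D₁: its anode-to-cathode voltage is 7 − 8.7 = -1.7 V < 0.7 V, so it is off. The assumption is consistent.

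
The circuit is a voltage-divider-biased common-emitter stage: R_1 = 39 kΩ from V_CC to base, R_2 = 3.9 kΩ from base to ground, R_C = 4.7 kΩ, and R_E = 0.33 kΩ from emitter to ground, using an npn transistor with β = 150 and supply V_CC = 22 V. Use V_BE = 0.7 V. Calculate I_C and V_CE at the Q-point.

I_C ≈ 3.7 mA, V_CE ≈ 3.6 V

Thevenize the base divider: V_Th = V_CC·R_2/(R_1+R_2) = 22×3.9/42.9 = 2 V, R_Th = R_1‖R_2 = 3.55 kΩ.
Base-emitter loop: V_Th = I_B·R_Th + V_BE + (β+1)I_B·R_E, so I_B = (2 − 0.7) / (3.55 + 151×0.33) = 0.0244 mA.
I_C = β·I_B = 150×0.0244 = 3.65 mA, and I_E = (β+1)I_B = 3.68 mA.
V_CE = V_CC − I_C·R_C − I_E·R_E = 22 − 3.65×4.7 − 3.68×0.33 = 3.62 V.
V_CE = 3.62 V > 0.2 V confirms active-region operation.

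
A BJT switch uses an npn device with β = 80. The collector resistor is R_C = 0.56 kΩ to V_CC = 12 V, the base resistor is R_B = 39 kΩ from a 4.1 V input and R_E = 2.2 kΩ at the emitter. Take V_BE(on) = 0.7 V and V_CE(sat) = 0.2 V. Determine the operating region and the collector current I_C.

active; I_C ≈ 1.3 mA

Assume active. Base-emitter loop: I_B = (V_BB − V_BE)/(R_B + (β+1)R_E) = (4.1 − 0.7)/(39 + 81×2.2) = 0.0157 mA.
I_C = β·I_B = 80×0.0157 = 1.25 mA.
V_CE = V_CC − I_C·R_C − I_E·R_E = 12 − 1.25×0.56 − 1.27×2.2 = 8.51 V > V_CE(sat), so the active-region assumption holds.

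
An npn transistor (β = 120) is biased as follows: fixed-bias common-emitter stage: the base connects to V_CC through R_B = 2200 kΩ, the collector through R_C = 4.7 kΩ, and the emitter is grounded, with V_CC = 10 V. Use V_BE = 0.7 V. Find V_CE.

V_CE ≈ 7.6 V

Base loop: V_CC = I_B·R_B + V_BE, so I_B = (10 − 0.7)/2200 kΩ = 0.00423 mA.
In the active region I_C = β·I_B = 120 × 0.00423 = 0.507 mA.
Collector loop: V_CE = V_CC − I_C·R_C = 10 − 0.507×4.7 = 7.62 V.
Since V_CE = 7.62 V > V_CE(sat) ≈ 0.2 V, the transistor is in the active region as assumed.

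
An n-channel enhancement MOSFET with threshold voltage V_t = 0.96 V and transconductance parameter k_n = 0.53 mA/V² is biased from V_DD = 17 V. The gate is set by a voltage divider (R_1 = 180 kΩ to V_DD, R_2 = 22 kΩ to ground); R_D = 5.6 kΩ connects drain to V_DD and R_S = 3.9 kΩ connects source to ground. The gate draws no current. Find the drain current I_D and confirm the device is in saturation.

V_G = V_DD·R_2/(R_1+R_2) = 17×22/202 = 1.85 V.
Assume saturation: I_D = (k_n/2)(V_GS − V_t)² with V_GS = V_G − I_D·R_S = 1.85 − 3.9·I_D.
Substituting gives 4.03·I_D² − 2.84·I_D + 0.211 = 0, with roots I_D = 0.0841 or 0.621 mA.
The root I_D = 0.621 mA gives V_GS = -0.571 V ≤ V_t, so take I_D = 0.0841 mA.
Then V_GS = 1.52 V and V_DS = V_DD − I_D(R_D+R_S) = 17 − 0.0841×9.5 = 16.2 V.
Saturation requires V_DS ≥ V_GS − V_t = 0.563 V; 16.2 ≥ 0.563 ✓.

I_D ≈ 0.084 mA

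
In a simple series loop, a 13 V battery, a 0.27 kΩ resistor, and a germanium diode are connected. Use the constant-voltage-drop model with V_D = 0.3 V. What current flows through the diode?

KVL around the loop: 13 = V_D + I·R = 0.3 + I × 0.27 kΩ.
So I = (13 − 0.3) / 0.27 kΩ = 12.7 / 0.27 = 47 mA.

I ≈ 47 mA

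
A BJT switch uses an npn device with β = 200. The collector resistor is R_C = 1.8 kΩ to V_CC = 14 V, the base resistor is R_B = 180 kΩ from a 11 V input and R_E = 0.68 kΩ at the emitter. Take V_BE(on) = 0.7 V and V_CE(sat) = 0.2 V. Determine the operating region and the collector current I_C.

Assume active: I_B = (11 − 0.7)/(180 + 201×0.68) = 0.0325 mA, I_C = β·I_B = 6.5 mA.
Then V_CE = 14 − 6.5×1.8 − 6.54×0.68 = -2.15 V < 0.2 V — the active assumption fails.
Re-solve with V_CE = 0.2 V. KCL at the emitter: V_E/R_E = (V_BB−0.7−V_E)/R_B + (V_CC−0.2−V_E)/R_C, giving V_E = 3.8 V.
I_C = (V_CC − 0.2 − V_E)/R_C = (13.8 − 3.8)/1.8 = 5.55 mA.
Check: I_B = (10.3 − 3.8)/180 = 0.0361 mA, and β·I_B = 7.22 mA > I_C, confirming saturation.

saturation; I_C ≈ 5.6 mA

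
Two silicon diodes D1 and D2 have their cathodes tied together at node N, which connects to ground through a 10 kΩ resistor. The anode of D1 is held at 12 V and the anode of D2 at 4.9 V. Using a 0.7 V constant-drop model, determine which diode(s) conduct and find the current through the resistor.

Only D1 conducts; I_R ≈ 1.1 mA

Assume both conduct. Then node N would need to be at both 12−0.7 = 11.3 V and 4.9−0.7 = 4.2 V, which is impossible.
Assume only D1 conducts: V_N = 12 − 0.7 = 11.3 V, so I_R = 11.3/10 = 1.13 mA.
Check D2: its anode-to-cathode voltage is 4.9 − 11.3 = -6.4 V < 0.7 V, so it is off. The assumption is consistent.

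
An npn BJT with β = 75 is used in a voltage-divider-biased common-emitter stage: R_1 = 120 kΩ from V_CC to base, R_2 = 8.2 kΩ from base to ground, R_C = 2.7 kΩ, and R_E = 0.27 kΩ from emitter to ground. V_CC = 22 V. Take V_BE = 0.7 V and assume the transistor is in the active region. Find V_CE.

Thevenize the base divider: V_Th = V_CC·R_2/(R_1+R_2) = 22×8.2/128 = 1.41 V, R_Th = R_1‖R_2 = 7.68 kΩ.
Base-emitter loop: V_Th = I_B·R_Th + V_BE + (β+1)I_B·R_E, so I_B = (1.41 − 0.7) / (7.68 + 76×0.27) = 0.0251 mA.
I_C = β·I_B = 75×0.0251 = 1.88 mA, and I_E = (β+1)I_B = 1.91 mA.
V_CE = V_CC − I_C·R_C − I_E·R_E = 22 − 1.88×2.7 − 1.91×0.27 = 16.4 V.
V_CE = 16.4 V > 0.2 V confirms active-region operation.

V_CE ≈ 16 V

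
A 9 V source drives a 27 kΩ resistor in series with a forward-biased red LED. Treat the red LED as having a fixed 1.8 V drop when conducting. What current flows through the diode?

I ≈ 0.27 mA

KVL around the loop: 9 = V_D + I·R = 1.8 + I × 27 kΩ.
So I = (9 − 1.8) / 27 kΩ = 7.2 / 27 = 0.267 mA.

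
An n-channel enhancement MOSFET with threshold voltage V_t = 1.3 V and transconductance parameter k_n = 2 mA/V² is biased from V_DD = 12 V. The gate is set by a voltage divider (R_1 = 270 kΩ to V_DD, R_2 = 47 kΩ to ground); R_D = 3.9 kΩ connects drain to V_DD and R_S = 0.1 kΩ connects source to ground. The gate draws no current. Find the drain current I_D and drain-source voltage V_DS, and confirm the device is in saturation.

V_G = V_DD·R_2/(R_1+R_2) = 12×47/317 = 1.78 V.
Assume saturation: I_D = (k_n/2)(V_GS − V_t)² with V_GS = V_G − I_D·R_S = 1.78 − 0.1·I_D.
Substituting gives 0.01·I_D² − 1.1·I_D + 0.23 = 0, with roots I_D = 0.21 or 109 mA.
The root I_D = 109 mA gives V_GS = -9.16 V ≤ V_t, so take I_D = 0.21 mA.
Then V_GS = 1.76 V and V_DS = V_DD − I_D(R_D+R_S) = 12 − 0.21×4 = 11.2 V.
Saturation requires V_DS ≥ V_GS − V_t = 0.458 V; 11.2 ≥ 0.458 ✓.

I_D ≈ 0.21 mA, V_DS ≈ 11 V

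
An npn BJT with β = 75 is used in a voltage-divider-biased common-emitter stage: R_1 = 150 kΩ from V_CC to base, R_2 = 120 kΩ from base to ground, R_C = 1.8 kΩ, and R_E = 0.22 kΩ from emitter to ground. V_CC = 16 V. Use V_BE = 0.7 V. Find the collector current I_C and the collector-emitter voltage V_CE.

I_C ≈ 5.8 mA, V_CE ≈ 4.3 V

Thevenize the base divider: V_Th = V_CC·R_2/(R_1+R_2) = 16×120/270 = 7.11 V, R_Th = R_1‖R_2 = 66.7 kΩ.
Base-emitter loop: V_Th = I_B·R_Th + V_BE + (β+1)I_B·R_E, so I_B = (7.11 − 0.7) / (66.7 + 76×0.22) = 0.0769 mA.
I_C = β·I_B = 75×0.0769 = 5.77 mA, and I_E = (β+1)I_B = 5.84 mA.
V_CE = V_CC − I_C·R_C − I_E·R_E = 16 − 5.77×1.8 − 5.84×0.22 = 4.34 V.
V_CE = 4.34 V > 0.2 V confirms active-region operation.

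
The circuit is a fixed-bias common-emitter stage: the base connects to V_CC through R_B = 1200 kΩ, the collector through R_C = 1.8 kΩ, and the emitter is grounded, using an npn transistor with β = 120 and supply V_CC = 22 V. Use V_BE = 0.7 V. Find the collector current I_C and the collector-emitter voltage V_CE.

I_C ≈ 2.1 mA, V_CE ≈ 18 V

Base loop: V_CC = I_B·R_B + V_BE, so I_B = (22 − 0.7)/1200 kΩ = 0.0178 mA.
In the active region I_C = β·I_B = 120 × 0.0178 = 2.13 mA.
Collector loop: V_CE = V_CC − I_C·R_C = 22 − 2.13×1.8 = 18.2 V.
Since V_CE = 18.2 V > V_CE(sat) ≈ 0.2 V, the transistor is in the active region as assumed.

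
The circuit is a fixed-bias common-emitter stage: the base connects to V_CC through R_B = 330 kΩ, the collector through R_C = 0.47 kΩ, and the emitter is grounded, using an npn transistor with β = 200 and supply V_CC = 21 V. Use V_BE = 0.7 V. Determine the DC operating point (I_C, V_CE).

Base loop: V_CC = I_B·R_B + V_BE, so I_B = (21 − 0.7)/330 kΩ = 0.0615 mA.
In the active region I_C = β·I_B = 200 × 0.0615 = 12.3 mA.
Collector loop: V_CE = V_CC − I_C·R_C = 21 − 12.3×0.47 = 15.2 V.
Since V_CE = 15.2 V > V_CE(sat) ≈ 0.2 V, the transistor is in the active region as assumed.

I_C ≈ 12 mA, V_CE ≈ 15 V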